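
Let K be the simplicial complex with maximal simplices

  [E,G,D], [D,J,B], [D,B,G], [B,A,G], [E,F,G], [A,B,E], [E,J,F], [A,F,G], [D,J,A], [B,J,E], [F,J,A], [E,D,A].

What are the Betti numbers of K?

b_0 = 1, b_1 = 0, b_2 = 0.

K has 7 vertices, 18 edges, 12 triangles.
rank ∂_0 = 0, rank ∂_1 = 6 ⇒ b_0 = 7 − 0 − 6 = 1; all invariant factors of ∂_1 are 1 so no torsion. So H_0 ≅ Z.
rank ∂_1 = 6, rank ∂_2 = 12 ⇒ b_1 = 18 − 6 − 12 = 0; ∂_2 has invariant factor(s) [2] giving torsion. So H_1 ≅ Z/2.
rank ∂_2 = 12, rank ∂_3 = 0 ⇒ b_2 = 12 − 12 − 0 = 0. So H_2 ≅ 0.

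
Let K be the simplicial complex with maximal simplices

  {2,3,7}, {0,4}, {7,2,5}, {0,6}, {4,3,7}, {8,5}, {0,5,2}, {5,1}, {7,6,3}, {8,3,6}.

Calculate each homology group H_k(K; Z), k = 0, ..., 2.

H_0 = Z,  H_1 = Z^3,  H_2 = 0.

Take the total order 0 < 1 < 2 < 3 < 4 < 5 < 6 < 7 < 8 on the vertex set. Then K (dimension 2) consists of the simplices:

  0-simplices (9): [0], [1], [2], [3], [4], [5], [6], [7], [8]
  1-simplices (17): [0,2], [0,4], [0,5], [0,6], [1,5], [2,3], [2,5], [2,7], [3,4], [3,6], [3,7], [3,8], [4,7], [5,7], [5,8], [6,7], [6,8]
  2-simplices (6): [0,2,5], [2,3,7], [2,5,7], [3,4,7], [3,6,7], [3,6,8]

giving chain groups C_0 ≅ Z^9, C_1 ≅ Z^17, C_2 ≅ Z^6.

∂_1: C_1 → C_0 sends each edge [p,q] (with p < q) to q − p.
As a 9×17 matrix over Z this has rank 8, with invariant factors (1,1,1,1,1,1,1,1).

Boundary ∂_2: C_2 → C_1 sends each 2-simplex [p,q,r] to [q,r] − [p,r] + [p,q]. For instance
  ∂[3,4,7] = [4,7] − [3,7] + [3,4],
  ∂[3,6,8] = [6,8] − [3,8] + [3,6].
The resulting 17×6 matrix has rank 6, and its Smith normal form has invariant factors (1,1,1,1,1,1).

From H_k ≅ ker(∂_k) / im(∂_{k+1}) we obtain:

  H_0: rank C_0 − rank ∂_1 = 9 − 8 = 1, and the invariant factors of ∂_1 are all 1, so H_0 ≅ Z.
  H_1: rank ker ∂_1 − rank ∂_2 = (17 − 8) − 6 = 3, and the invariant factors of ∂_2 are all 1, so H_1 ≅ Z^3.
  H_2: rank ker ∂_2 − rank ∂_3 = (6 − 6) − 0 = 0, and there is no ∂_3, so H_2 ≅ 0.

As a check, the Euler characteristic is 9 − 17 + 6 = -2, which agrees with 1 − 3 + 0 = -2.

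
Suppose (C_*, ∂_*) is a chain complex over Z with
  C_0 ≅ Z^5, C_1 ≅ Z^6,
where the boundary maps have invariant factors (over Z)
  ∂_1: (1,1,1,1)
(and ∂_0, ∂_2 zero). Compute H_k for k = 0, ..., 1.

H_0 ≅ Z,  H_1 ≅ Z^2.

H_0: b_0 = 5 − 0 − 4 = 1; torsion from ∂_1 factors > 1: none. So H_0 ≅ Z.
H_1: b_1 = 6 − 4 − 0 = 2; torsion from ∂_2 factors > 1: none. So H_1 ≅ Z^2.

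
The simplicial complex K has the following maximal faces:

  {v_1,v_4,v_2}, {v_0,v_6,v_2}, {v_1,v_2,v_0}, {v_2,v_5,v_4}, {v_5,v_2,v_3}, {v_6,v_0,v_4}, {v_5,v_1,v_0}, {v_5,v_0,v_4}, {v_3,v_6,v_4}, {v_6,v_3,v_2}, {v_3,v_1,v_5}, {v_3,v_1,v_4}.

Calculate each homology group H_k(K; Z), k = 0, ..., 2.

H_0 ≅ Z,  H_1 ≅ Z_2,  H_2 = 0.

We work with the vertex ordering v_0 < v_1 < v_2 < v_3 < v_4 < v_5 < v_6. The simplices of K, each written with vertices in increasing order, are:

  0-simplices (7): [v_0], [v_1], [v_2], [v_3], [v_4], [v_5], [v_6]
  1-simplices (18): (18 of them)
  2-simplices (12): (12 of them)

Hence C_0 ≅ Z^7, C_1 ≅ Z^18, C_2 ≅ Z^12.

The boundary map ∂_1: C_1 → C_0 sends each edge [p,q] (with p < q) to q − p. For instance
  ∂[v_1,v_5] = [v_5] − [v_1].
The resulting 7×18 matrix has rank 6, and its Smith normal form has invariant factors (1,1,1,1,1,1).

∂_2: C_2 → C_1 acts by ∂[p,q,r] = [q,r] − [p,r] + [p,q]. For instance
  ∂[v_1,v_2,v_4] = [v_2,v_4] − [v_1,v_4] + [v_1,v_2],
  ∂[v_1,v_3,v_4] = [v_3,v_4] − [v_1,v_4] + [v_1,v_3].
As a 18×12 matrix over Z this has rank 12, with invariant factors (1,1,1,1,1,1,1,1,1,1,1,2).

Now H_k = ker ∂_k / im ∂_{k+1}, so:

  H_0: rank C_0 − rank ∂_1 = 7 − 6 = 1, and the invariant factors of ∂_1 are all 1, so H_0 = Z.
  H_1: rank ker ∂_1 − rank ∂_2 = (18 − 6) − 12 = 0, and ∂_2 has invariant factor 2 > 1, so H_1 = Z_2.
  H_2: rank ker ∂_2 − rank ∂_3 = (12 − 12) − 0 = 0, and there is no ∂_3, so H_2 = 0.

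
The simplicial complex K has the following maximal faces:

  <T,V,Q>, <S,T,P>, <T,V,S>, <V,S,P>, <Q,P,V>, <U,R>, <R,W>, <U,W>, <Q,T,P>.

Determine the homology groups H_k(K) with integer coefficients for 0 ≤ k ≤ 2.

H_0 = Z^2,  H_1 = Z,  H_2 = Z.

We work with the vertex ordering P < Q < R < S < T < U < V < W. The simplices of K, each written with vertices in increasing order, are:

  0-simplices (8): P, Q, R, S, T, U, V, W
  1-simplices (12): PQ, PS, PT, PV, QT, QV, RU, RW, ST, SV, TV, UW
  2-simplices (6): PQT, PQV, PST, PSV, QTV, STV

giving chain groups C_0 ≅ Z^8, C_1 ≅ Z^12, C_2 ≅ Z^6.

The boundary map ∂_1: C_1 → C_0 is given by ∂[p,q] = [q] − [p].
The 8×12 boundary matrix has rank 6 and Smith normal form diag(1,1,1,1,1,1).

∂_2: C_2 → C_1 sends each 2-simplex [p,q,r] to [q,r] − [p,r] + [p,q]. For instance
  ∂PSV = SV − PV + PS,
  ∂PQT = QT − PT + PQ.
The 12×6 boundary matrix has rank 5 and Smith normal form diag(1,1,1,1,1).

From H_k ≅ ker(∂_k) / im(∂_{k+1}) we obtain:

  H_0: rank C_0 − rank ∂_1 = 8 − 6 = 2, and the invariant factors of ∂_1 are all 1, so H_0 ≅ Z^2.
  H_1: rank ker ∂_1 − rank ∂_2 = (12 − 6) − 5 = 1, and the invariant factors of ∂_2 are all 1, so H_1 ≅ Z.
  H_2: rank ker ∂_2 − rank ∂_3 = (6 − 5) − 0 = 1, and there is no ∂_3, so H_2 ≅ Z.

(K is a triangulation of the disjoint union of the circle S^1 and the 2-sphere S^2.)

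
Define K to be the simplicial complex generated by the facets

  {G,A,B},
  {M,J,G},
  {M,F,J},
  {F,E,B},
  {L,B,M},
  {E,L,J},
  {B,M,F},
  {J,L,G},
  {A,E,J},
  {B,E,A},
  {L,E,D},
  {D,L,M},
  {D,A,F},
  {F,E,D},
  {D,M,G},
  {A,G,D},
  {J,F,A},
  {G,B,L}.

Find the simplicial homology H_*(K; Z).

H_0 = Z,  H_1 = Z ⊕ Z/2,  H_2 = 0.

Order the vertices as A < B < D < E < F < G < J < L < M. Listing each simplex with vertices in this order, K has dimension 2 with simplices:

  0-simplices (9): A, B, D, E, F, G, J, L, M
  1-simplices (27): AB, AD, AE, AF, AG, AJ, BE, BF, BG, BL, BM, DE, DF, DG, DL, DM, EF, EJ, EL, FJ, FM, GJ, GL, GM, JL, JM, LM
  2-simplices (18): ABE, ABG, ADF, ADG, AEJ, AFJ, BEF, BFM, BGL, BLM, DEF, DEL, DGM, DLM, EJL, FJM, GJL, GJM

so the chain groups are C_0 ≅ Z^9, C_1 ≅ Z^27, C_2 ≅ Z^18.

The boundary map ∂_1: C_1 → C_0 sends each edge [p,q] (with p < q) to q − p. For instance
  ∂AD = D − A.
As a 9×27 matrix over Z this has rank 8, with invariant factors (1,1,1,1,1,1,1,1).

∂_2: C_2 → C_1 acts by ∂[p,q,r] = [q,r] − [p,r] + [p,q]. For instance
  ∂DEL = EL − DL + DE,
  ∂EJL = JL − EL + EJ.
The 27×18 boundary matrix has rank 18 and Smith normal form diag(1,1,1,1,1,1,1,1,1,1,1,1,1,1,1,1,1,2).

From H_k ≅ ker(∂_k) / im(∂_{k+1}) we obtain:

  H_0: rank C_0 − rank ∂_1 = 9 − 8 = 1, and the invariant factors of ∂_1 are all 1, so H_0 = Z.
  H_1: rank ker ∂_1 − rank ∂_2 = (27 − 8) − 18 = 1, and ∂_2 has invariant factor 2 > 1, so H_1 = Z ⊕ Z/2.
  H_2: rank ker ∂_2 − rank ∂_3 = (18 − 18) − 0 = 0, and there is no ∂_3, so H_2 = 0.

(K is a triangulation of the Klein bottle.)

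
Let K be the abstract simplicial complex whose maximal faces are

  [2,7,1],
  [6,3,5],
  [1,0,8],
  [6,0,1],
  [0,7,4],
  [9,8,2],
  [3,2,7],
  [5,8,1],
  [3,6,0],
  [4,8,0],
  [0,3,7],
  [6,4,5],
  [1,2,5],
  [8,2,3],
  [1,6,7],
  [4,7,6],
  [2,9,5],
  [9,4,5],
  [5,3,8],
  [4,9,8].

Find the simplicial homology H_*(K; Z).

Take the total order 0 < 1 < 2 < 3 < 4 < 5 < 6 < 7 < 8 < 9 on the vertex set. Then K (dimension 2) consists of the simplices:

  0-simplices (10): [0], [1], [2], [3], [4], [5], [6], [7], [8], [9]
  1-simplices (30): (30 of them)
  2-simplices (20): (20 of them)

giving chain groups C_0 ≅ Z^10, C_1 ≅ Z^30, C_2 ≅ Z^20.

Boundary ∂_1: C_1 → C_0 sends each edge [p,q] (with p < q) to q − p. For instance
  ∂[3,6] = [6] − [3].
As a 10×30 matrix over Z this has rank 9, with invariant factors (1,1,1,1,1,1,1,1,1).

The boundary map ∂_2: C_2 → C_1 maps a triangle to the signed sum of its edges. For instance
  ∂[4,8,9] = [8,9] − [4,9] + [4,8],
  ∂[0,1,8] = [1,8] − [0,8] + [0,1].
The resulting 30×20 matrix has rank 20, and its Smith normal form has invariant factors (1,1,1,1,1,1,1,1,1,1,1,1,1,1,1,1,1,1,1,2).

From H_k ≅ ker(∂_k) / im(∂_{k+1}) we obtain:

  H_0: rank C_0 − rank ∂_1 = 10 − 9 = 1, and the invariant factors of ∂_1 are all 1, so H_0 = Z.
  H_1: rank ker ∂_1 − rank ∂_2 = (30 − 9) − 20 = 1, and ∂_2 has invariant factor 2 > 1, so H_1 = Z × Z/2.
  H_2: rank ker ∂_2 − rank ∂_3 = (20 − 20) − 0 = 0, and there is no ∂_3, so H_2 = 0.

H_0 = Z,  H_1 = Z × Z/2,  H_2 = 0.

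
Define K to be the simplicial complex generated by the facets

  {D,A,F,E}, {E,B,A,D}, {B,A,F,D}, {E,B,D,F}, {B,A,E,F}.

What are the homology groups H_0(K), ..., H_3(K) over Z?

H_0 ≅ Z,  H_1 = 0,  H_2 = 0,  H_3 ≅ Z.

Take the total order A < B < D < E < F on the vertex set. Then K (dimension 3) consists of the simplices:

  0-simplices (5): A, B, D, E, F
  1-simplices (10): AB, AD, AE, AF, BD, BE, BF, DE, DF, EF
  2-simplices (10): ABD, ABE, ABF, ADE, ADF, AEF, BDE, BDF, BEF, DEF
  3-simplices (5): ABDE, ABDF, ABEF, ADEF, BDEF

so the chain groups are C_0 ≅ Z^5, C_1 ≅ Z^10, C_2 ≅ Z^10, C_3 ≅ Z^5.

Boundary ∂_1: C_1 → C_0 is given by ∂[p,q] = [q] − [p]. For instance
  ∂BD = D − B.
The resulting 5×10 matrix has rank 4, and its Smith normal form has invariant factors (1,1,1,1).

The boundary map ∂_2: C_2 → C_1 maps a triangle to the signed sum of its edges. For instance
  ∂ABD = BD − AD + AB,
  ∂ABF = BF − AF + AB.
The 10×10 boundary matrix has rank 6 and Smith normal form diag(1,1,1,1,1,1).

Boundary ∂_3: C_3 → C_2 sends each 3-simplex σ to the alternating sum Σ_i (−1)^i (σ with its i-th vertex removed). For instance
  ∂ABEF = BEF − AEF + ABF − ABE,
  ∂ABDE = BDE − ADE + ABE − ABD.
As a 10×5 matrix over Z this has rank 4, with invariant factors (1,1,1,1).

Now H_k = ker ∂_k / im ∂_{k+1}, so:

  H_0: rank C_0 − rank ∂_1 = 5 − 4 = 1, and the invariant factors of ∂_1 are all 1, so H_0 ≅ Z.
  H_1: rank ker ∂_1 − rank ∂_2 = (10 − 4) − 6 = 0, and the invariant factors of ∂_2 are all 1, so H_1 ≅ 0.
  H_2: rank ker ∂_2 − rank ∂_3 = (10 − 6) − 4 = 0, and the invariant factors of ∂_3 are all 1, so H_2 ≅ 0.
  H_3: rank ker ∂_3 − rank ∂_4 = (5 − 4) − 0 = 1, and there is no ∂_4, so H_3 ≅ Z.

As a check, the Euler characteristic is 5 − 10 + 10 − 5 = 0, which agrees with 1 − 0 + 0 − 1 = 0.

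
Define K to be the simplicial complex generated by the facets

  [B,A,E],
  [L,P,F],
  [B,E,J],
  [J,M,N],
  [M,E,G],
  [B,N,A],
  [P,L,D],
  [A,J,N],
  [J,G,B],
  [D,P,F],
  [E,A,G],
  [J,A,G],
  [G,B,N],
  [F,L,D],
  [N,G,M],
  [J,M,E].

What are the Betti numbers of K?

Take the total order A < B < D < E < F < G < J < L < M < N < P on the vertex set. Then K (dimension 2) consists of the simplices:

  0-simplices (11): A, B, D, E, F, G, J, L, M, N, P
  1-simplices (24): AB, AE, AG, AJ, AN, BE, BG, BJ, BN, DF, DL, DP, EG, EJ, EM, FL, FP, GJ, GM, GN, JM, JN, LP, MN
  2-simplices (16): ABE, ABN, AEG, AGJ, AJN, BEJ, BGJ, BGN, DFL, DFP, DLP, EGM, EJM, FLP, GMN, JMN

so the chain groups are C_0 ≅ Z^11, C_1 ≅ Z^24, C_2 ≅ Z^16.

The boundary map ∂_1: C_1 → C_0 is given by ∂[p,q] = [q] − [p]. For instance
  ∂BN = N − B.
As a 11×24 matrix over Z this has rank 9, with invariant factors (1,1,1,1,1,1,1,1,1).

The boundary map ∂_2: C_2 → C_1 sends each 2-simplex [p,q,r] to [q,r] − [p,r] + [p,q]. For instance
  ∂JMN = MN − JN + JM,
  ∂ABN = BN − AN + AB.
This gives a 24×16 integer matrix of rank 15; reducing to Smith normal form yields diagonal entries (1,1,1,1,1,1,1,1,1,1,1,1,1,1,2).

From H_k ≅ ker(∂_k) / im(∂_{k+1}) we obtain:

  H_0: rank C_0 − rank ∂_1 = 11 − 9 = 2, and the invariant factors of ∂_1 are all 1, so H_0 = Z^2.
  H_1: rank ker ∂_1 − rank ∂_2 = (24 − 9) − 15 = 0, and ∂_2 has invariant factor 2 > 1, so H_1 = Z/2.
  H_2: rank ker ∂_2 − rank ∂_3 = (16 − 15) − 0 = 1, and there is no ∂_3, so H_2 = Z.

(K is a triangulation of the disjoint union of the real projective plane RP^2 and the 2-sphere S^2.)

Hence the Betti numbers are b_0 = 2, b_1 = 0, b_2 = 1.

b_0 = 2, b_1 = 0, b_2 = 1.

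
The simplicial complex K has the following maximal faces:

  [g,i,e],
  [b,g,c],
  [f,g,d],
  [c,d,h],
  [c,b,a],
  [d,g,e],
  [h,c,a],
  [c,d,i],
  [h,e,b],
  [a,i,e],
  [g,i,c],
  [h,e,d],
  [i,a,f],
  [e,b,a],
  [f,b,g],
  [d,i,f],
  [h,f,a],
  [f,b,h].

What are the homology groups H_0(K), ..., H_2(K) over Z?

Take the total order a < b < c < d < e < f < g < h < i on the vertex set. Then K (dimension 2) consists of the simplices:

  0-simplices (9): a, b, c, d, e, f, g, h, i
  1-simplices (27): ab, ac, ae, af, ah, ai, bc, be, bf, bg, bh, cd, cg, ch, ci, de, df, dg, dh, di, eg, eh, ei, fg, fh, fi, gi
  2-simplices (18): abc, abe, ach, aei, afh, afi, bcg, beh, bfg, bfh, cdh, cdi, cgi, deg, deh, dfg, dfi, egi

so the chain groups are C_0 ≅ Z^9, C_1 ≅ Z^27, C_2 ≅ Z^18.

The boundary map ∂_1: C_1 → C_0 is given by ∂[p,q] = [q] − [p].
This gives a 9×27 integer matrix of rank 8; reducing to Smith normal form yields diagonal entries (1,1,1,1,1,1,1,1).

Boundary ∂_2: C_2 → C_1 sends each 2-simplex [p,q,r] to [q,r] − [p,r] + [p,q]. For instance
  ∂deg = eg − dg + de,
  ∂dfi = fi − di + df.
As a 27×18 matrix over Z this has rank 18, with invariant factors (1,1,1,1,1,1,1,1,1,1,1,1,1,1,1,1,1,2).

From H_k ≅ ker(∂_k) / im(∂_{k+1}) we obtain:

  H_0: rank C_0 − rank ∂_1 = 9 − 8 = 1, and the invariant factors of ∂_1 are all 1, so H_0 ≅ Z.
  H_1: rank ker ∂_1 − rank ∂_2 = (27 − 8) − 18 = 1, and ∂_2 has invariant factor 2 > 1, so H_1 ≅ Z ⊕ Z/2.
  H_2: rank ker ∂_2 − rank ∂_3 = (18 − 18) − 0 = 0, and there is no ∂_3, so H_2 ≅ 0.

H_0 = Z,  H_1 = Z ⊕ Z/2,  H_2 = 0.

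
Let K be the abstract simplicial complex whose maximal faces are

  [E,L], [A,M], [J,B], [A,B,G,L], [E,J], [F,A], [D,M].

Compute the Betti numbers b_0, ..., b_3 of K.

b_0 = 1, b_1 = 1, b_2 = 0, b_3 = 0.

Fix the vertex order A < B < D < E < F < G < J < L < M and write every simplex with vertices in increasing order. Then dim K = 3 and the simplices of K are:

  0-simplices (9): A, B, D, E, F, G, J, L, M
  1-simplices (12): AB, AF, AG, AL, AM, BG, BJ, BL, DM, EJ, EL, GL
  2-simplices (4): ABG, ABL, AGL, BGL
  3-simplices (1): ABGL

giving chain groups C_0 ≅ Z^9, C_1 ≅ Z^12, C_2 ≅ Z^4, C_3 ≅ Z^1.

∂_1: C_1 → C_0 is given by ∂[p,q] = [q] − [p]. For instance
  ∂BG = G − B.
As a 9×12 matrix over Z this has rank 8, with invariant factors (1,1,1,1,1,1,1,1).

∂_2: C_2 → C_1 sends each 2-simplex [p,q,r] to [q,r] − [p,r] + [p,q]. For instance
  ∂ABG = BG − AG + AB,
  ∂ABL = BL − AL + AB.
As a 12×4 matrix over Z this has rank 3, with invariant factors (1,1,1).

Boundary ∂_3: C_3 → C_2 sends each 3-simplex σ to the alternating sum Σ_i (−1)^i (σ with its i-th vertex removed). For instance
  ∂ABGL = BGL − AGL + ABL − ABG.
As a 4×1 matrix over Z this has rank 1, with invariant factors (1).

From H_k ≅ ker(∂_k) / im(∂_{k+1}) we obtain:

  H_0: rank C_0 − rank ∂_1 = 9 − 8 = 1, and the invariant factors of ∂_1 are all 1, so H_0 = Z.
  H_1: rank ker ∂_1 − rank ∂_2 = (12 − 8) − 3 = 1, and the invariant factors of ∂_2 are all 1, so H_1 = Z.
  H_2: rank ker ∂_2 − rank ∂_3 = (4 − 3) − 1 = 0, and the invariant factors of ∂_3 are all 1, so H_2 = 0.
  H_3: rank ker ∂_3 − rank ∂_4 = (1 − 1) − 0 = 0, and there is no ∂_4, so H_3 = 0.

As a check, the Euler characteristic is 9 − 12 + 4 − 1 = 0, which agrees with 1 − 1 + 0 − 0 = 0.

Hence the Betti numbers are b_0 = 1, b_1 = 1, b_2 = 0, b_3 = 0.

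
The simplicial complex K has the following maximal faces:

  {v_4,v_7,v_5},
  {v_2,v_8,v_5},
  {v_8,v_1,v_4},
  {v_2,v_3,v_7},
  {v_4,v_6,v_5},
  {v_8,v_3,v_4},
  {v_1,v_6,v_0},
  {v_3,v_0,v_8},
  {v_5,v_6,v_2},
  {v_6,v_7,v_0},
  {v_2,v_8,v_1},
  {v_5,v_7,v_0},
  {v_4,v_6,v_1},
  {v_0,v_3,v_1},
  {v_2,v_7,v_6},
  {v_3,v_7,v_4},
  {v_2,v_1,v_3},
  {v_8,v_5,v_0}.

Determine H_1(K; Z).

H_1 = Z ⊕ Z/2Z.

Order the vertices as v_0 < v_1 < v_2 < v_3 < v_4 < v_5 < v_6 < v_7 < v_8. Listing each simplex with vertices in this order, K has dimension 2 with simplices:

  0-simplices (9): [v_0], [v_1], [v_2], [v_3], [v_4], [v_5], [v_6], [v_7], [v_8]
  1-simplices (27): (27 of them)
  2-simplices (18): (18 of them)

Hence C_0 ≅ Z^9, C_1 ≅ Z^27, C_2 ≅ Z^18.

Boundary ∂_1: C_1 → C_0 sends each edge [p,q] (with p < q) to q − p.
The 9×27 boundary matrix has rank 8 and Smith normal form diag(1,1,1,1,1,1,1,1).

The boundary map ∂_2: C_2 → C_1 maps a triangle to the signed sum of its edges. For instance
  ∂[v_0,v_5,v_7] = [v_5,v_7] − [v_0,v_7] + [v_0,v_5],
  ∂[v_2,v_3,v_7] = [v_3,v_7] − [v_2,v_7] + [v_2,v_3].
The 27×18 boundary matrix has rank 18 and Smith normal form diag(1,1,1,1,1,1,1,1,1,1,1,1,1,1,1,1,1,2).

From H_k ≅ ker(∂_k) / im(∂_{k+1}) we obtain:

  H_1: rank ker ∂_1 − rank ∂_2 = (27 − 8) − 18 = 1, and ∂_2 has invariant factor 2 > 1, so H_1 ≅ Z ⊕ Z/2Z.

(K is a triangulation of the Klein bottle.)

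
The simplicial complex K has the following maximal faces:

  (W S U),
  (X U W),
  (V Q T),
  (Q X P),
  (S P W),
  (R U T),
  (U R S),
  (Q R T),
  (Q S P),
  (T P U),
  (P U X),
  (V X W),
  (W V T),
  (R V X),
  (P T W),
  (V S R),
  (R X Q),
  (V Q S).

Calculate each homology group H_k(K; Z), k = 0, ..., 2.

Fix the vertex order P < Q < R < S < T < U < V < W < X and write every simplex with vertices in increasing order. Then dim K = 2 and the simplices of K are:

  0-simplices (9): P, Q, R, S, T, U, V, W, X
  1-simplices (27): PQ, PS, PT, PU, PW, PX, QR, QS, QT, QV, QX, RS, RT, RU, RV, RX, SU, SV, SW, TU, TV, TW, UW, UX, VW, VX, WX
  2-simplices (18): PQS, PQX, PSW, PTU, PTW, PUX, QRT, QRX, QSV, QTV, RSU, RSV, RTU, RVX, SUW, TVW, UWX, VWX

so the chain groups are C_0 ≅ Z^9, C_1 ≅ Z^27, C_2 ≅ Z^18.

Boundary ∂_1: C_1 → C_0 is given by ∂[p,q] = [q] − [p]. For instance
  ∂UX = X − U.
This gives a 9×27 integer matrix of rank 8; reducing to Smith normal form yields diagonal entries (1,1,1,1,1,1,1,1).

Boundary ∂_2: C_2 → C_1 acts by ∂[p,q,r] = [q,r] − [p,r] + [p,q]. For instance
  ∂PQS = QS − PS + PQ,
  ∂QRT = RT − QT + QR.
As a 27×18 matrix over Z this has rank 18, with invariant factors (1,1,1,1,1,1,1,1,1,1,1,1,1,1,1,1,1,2).

Reading off H_k = ker ∂_k / im ∂_{k+1}:

  H_0: rank C_0 − rank ∂_1 = 9 − 8 = 1, and the invariant factors of ∂_1 are all 1, so H_0 ≅ Z.
  H_1: rank ker ∂_1 − rank ∂_2 = (27 − 8) − 18 = 1, and ∂_2 has invariant factor 2 > 1, so H_1 ≅ Z × Z/2.
  H_2: rank ker ∂_2 − rank ∂_3 = (18 − 18) − 0 = 0, and there is no ∂_3, so H_2 ≅ 0.

(K is a triangulation of the Klein bottle.)

H_0 = Z,  H_1 = Z × Z/2,  H_2 = 0.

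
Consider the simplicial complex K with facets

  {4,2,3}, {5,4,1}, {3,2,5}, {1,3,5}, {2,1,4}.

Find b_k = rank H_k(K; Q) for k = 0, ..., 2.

Take the total order 1 < 2 < 3 < 4 < 5 on the vertex set. Then K (dimension 2) consists of the simplices:

  0-simplices (5): [1], [2], [3], [4], [5]
  1-simplices (10): [1,2], [1,3], [1,4], [1,5], [2,3], [2,4], [2,5], [3,4], [3,5], [4,5]
  2-simplices (5): [1,2,4], [1,3,5], [1,4,5], [2,3,4], [2,3,5]

so the chain groups are C_0 ≅ Z^5, C_1 ≅ Z^10, C_2 ≅ Z^5.

∂_1: C_1 → C_0 sends each edge [p,q] (with p < q) to q − p.
The resulting 5×10 matrix has rank 4, and its Smith normal form has invariant factors (1,1,1,1).

The boundary map ∂_2: C_2 → C_1 sends each 2-simplex [p,q,r] to [q,r] − [p,r] + [p,q]. For instance
  ∂[1,4,5] = [4,5] − [1,5] + [1,4],
  ∂[1,3,5] = [3,5] − [1,5] + [1,3].
The resulting 10×5 matrix has rank 5, and its Smith normal form has invariant factors (1,1,1,1,1).

Reading off H_k = ker ∂_k / im ∂_{k+1}:

  H_0: rank C_0 − rank ∂_1 = 5 − 4 = 1, and the invariant factors of ∂_1 are all 1, so H_0 = Z.
  H_1: rank ker ∂_1 − rank ∂_2 = (10 − 4) − 5 = 1, and the invariant factors of ∂_2 are all 1, so H_1 = Z.
  H_2: rank ker ∂_2 − rank ∂_3 = (5 − 5) − 0 = 0, and there is no ∂_3, so H_2 = 0.

Hence the Betti numbers are b_0 = 1, b_1 = 1, b_2 = 0.

b_0 = 1, b_1 = 1, b_2 = 0.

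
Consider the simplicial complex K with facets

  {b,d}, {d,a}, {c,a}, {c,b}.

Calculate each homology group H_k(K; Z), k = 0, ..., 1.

H_0 = Z,  H_1 = Z.

We work with the vertex ordering a < b < c < d. The simplices of K, each written with vertices in increasing order, are:

  0-simplices (4): a, b, c, d
  1-simplices (4): ac, ad, bc, bd

giving chain groups C_0 ≅ Z^4, C_1 ≅ Z^4.

Boundary ∂_1: C_1 → C_0 is given by ∂[p,q] = [q] − [p].
The 4×4 boundary matrix has rank 3 and Smith normal form diag(1,1,1).

Computing H_k = (kernel of ∂_k) / (image of ∂_{k+1}):

  H_0: rank C_0 − rank ∂_1 = 4 − 3 = 1, and the invariant factors of ∂_1 are all 1, so H_0 = Z.
  H_1: rank ker ∂_1 − rank ∂_2 = (4 − 3) − 0 = 1, and there is no ∂_2, so H_1 = Z.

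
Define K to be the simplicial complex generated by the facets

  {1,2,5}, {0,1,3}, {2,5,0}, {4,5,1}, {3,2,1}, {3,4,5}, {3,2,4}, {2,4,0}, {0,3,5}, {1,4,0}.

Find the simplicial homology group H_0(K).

H_0 ≅ Z.

Take the total order 0 < 1 < 2 < 3 < 4 < 5 on the vertex set. Then K (dimension 2) consists of the simplices:

  0-simplices (6): [0], [1], [2], [3], [4], [5]
  1-simplices (15): [0,1], [0,2], [0,3], [0,4], [0,5], [1,2], [1,3], [1,4], [1,5], [2,3], [2,4], [2,5], [3,4], [3,5], [4,5]
  2-simplices (10): [0,1,3], [0,1,4], [0,2,4], [0,2,5], [0,3,5], [1,2,3], [1,2,5], [1,4,5], [2,3,4], [3,4,5]

giving chain groups C_0 ≅ Z^6, C_1 ≅ Z^15, C_2 ≅ Z^10.

∂_1: C_1 → C_0 sends each edge [p,q] (with p < q) to q − p.
The resulting 6×15 matrix has rank 5, and its Smith normal form has invariant factors (1,1,1,1,1).

The boundary map ∂_2: C_2 → C_1 sends each 2-simplex [p,q,r] to [q,r] − [p,r] + [p,q]. For instance
  ∂[0,3,5] = [3,5] − [0,5] + [0,3],
  ∂[1,2,3] = [2,3] − [1,3] + [1,2].
The resulting 15×10 matrix has rank 10, and its Smith normal form has invariant factors (1,1,1,1,1,1,1,1,1,2).

From H_k ≅ ker(∂_k) / im(∂_{k+1}) we obtain:

  H_0: rank C_0 − rank ∂_1 = 6 − 5 = 1, and the invariant factors of ∂_1 are all 1, so H_0 ≅ Z.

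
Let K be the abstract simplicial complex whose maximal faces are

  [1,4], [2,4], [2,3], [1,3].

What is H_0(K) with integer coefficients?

We work with the vertex ordering 1 < 2 < 3 < 4. The simplices of K, each written with vertices in increasing order, are:

  0-simplices (4): [1], [2], [3], [4]
  1-simplices (4): [1,3], [1,4], [2,3], [2,4]

giving chain groups C_0 ≅ Z^4, C_1 ≅ Z^4.

The boundary map ∂_1: C_1 → C_0 maps an edge to its endpoints' difference, ∂[p,q] = q − p. For instance
  ∂[2,3] = [3] − [2].
The resulting 4×4 matrix has rank 3, and its Smith normal form has invariant factors (1,1,1).

Computing H_k = (kernel of ∂_k) / (image of ∂_{k+1}):

  H_0: rank C_0 − rank ∂_1 = 4 − 3 = 1, and the invariant factors of ∂_1 are all 1, so H_0 ≅ Z.

(K is a triangulation of the circle S^1.)

H_0 = Z.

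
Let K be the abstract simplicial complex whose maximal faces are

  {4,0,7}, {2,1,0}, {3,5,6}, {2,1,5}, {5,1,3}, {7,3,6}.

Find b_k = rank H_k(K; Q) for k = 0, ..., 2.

b_0 = 1, b_1 = 1, b_2 = 0.

K has 8 vertices, 14 edges, 6 triangles.
rank ∂_0 = 0, rank ∂_1 = 7 ⇒ b_0 = 8 − 0 − 7 = 1; all invariant factors of ∂_1 are 1 so no torsion. So H_0 ≅ Z.
rank ∂_1 = 7, rank ∂_2 = 6 ⇒ b_1 = 14 − 7 − 6 = 1; all invariant factors of ∂_2 are 1 so no torsion. So H_1 ≅ Z.
rank ∂_2 = 6, rank ∂_3 = 0 ⇒ b_2 = 6 − 6 − 0 = 0. So H_2 ≅ 0.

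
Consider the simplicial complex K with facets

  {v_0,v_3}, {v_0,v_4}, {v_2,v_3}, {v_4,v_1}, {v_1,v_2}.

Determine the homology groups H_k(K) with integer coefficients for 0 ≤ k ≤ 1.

We work with the vertex ordering v_0 < v_1 < v_2 < v_3 < v_4. The simplices of K, each written with vertices in increasing order, are:

  0-simplices (5): [v_0], [v_1], [v_2], [v_3], [v_4]
  1-simplices (5): [v_0,v_3], [v_0,v_4], [v_1,v_2], [v_1,v_4], [v_2,v_3]

Hence C_0 ≅ Z^5, C_1 ≅ Z^5.

The boundary map ∂_1: C_1 → C_0 sends each edge [p,q] (with p < q) to q − p.
As a 5×5 matrix over Z this has rank 4, with invariant factors (1,1,1,1).

Now H_k = ker ∂_k / im ∂_{k+1}, so:

  H_0: rank C_0 − rank ∂_1 = 5 − 4 = 1, and the invariant factors of ∂_1 are all 1, so H_0 = Z.
  H_1: rank ker ∂_1 − rank ∂_2 = (5 − 4) − 0 = 1, and there is no ∂_2, so H_1 = Z.

H_0 = Z,  H_1 = Z.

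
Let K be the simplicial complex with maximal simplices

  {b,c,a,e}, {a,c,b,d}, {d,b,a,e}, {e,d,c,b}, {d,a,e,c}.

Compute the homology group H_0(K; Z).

H_0 ≅ Z.

Order the vertices as a < b < c < d < e. Listing each simplex with vertices in this order, K has dimension 3 with simplices:

  0-simplices (5): a, b, c, d, e
  1-simplices (10): ab, ac, ad, ae, bc, bd, be, cd, ce, de
  2-simplices (10): abc, abd, abe, acd, ace, ade, bcd, bce, bde, cde
  3-simplices (5): abcd, abce, abde, acde, bcde

Hence C_0 ≅ Z^5, C_1 ≅ Z^10, C_2 ≅ Z^10, C_3 ≅ Z^5.

The boundary map ∂_1: C_1 → C_0 sends each edge [p,q] (with p < q) to q − p. For instance
  ∂de = e − d.
The resulting 5×10 matrix has rank 4, and its Smith normal form has invariant factors (1,1,1,1).

Boundary ∂_2: C_2 → C_1 maps a triangle to the signed sum of its edges. For instance
  ∂bce = ce − be + bc,
  ∂abd = bd − ad + ab.
As a 10×10 matrix over Z this has rank 6, with invariant factors (1,1,1,1,1,1).

∂_3: C_3 → C_2 sends each 3-simplex σ to the alternating sum Σ_i (−1)^i (σ with its i-th vertex removed). For instance
  ∂abcd = bcd − acd + abd − abc,
  ∂acde = cde − ade + ace − acd.
The resulting 10×5 matrix has rank 4, and its Smith normal form has invariant factors (1,1,1,1).

Computing H_k = (kernel of ∂_k) / (image of ∂_{k+1}):

  H_0: rank C_0 − rank ∂_1 = 5 − 4 = 1, and the invariant factors of ∂_1 are all 1, so H_0 = Z.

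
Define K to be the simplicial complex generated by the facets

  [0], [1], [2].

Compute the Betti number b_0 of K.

b_0 = 3.

We work with the vertex ordering 0 < 1 < 2. The simplices of K, each written with vertices in increasing order, are:

  0-simplices (3): [0], [1], [2]

giving chain groups C_0 ≅ Z^3.

From H_k ≅ ker(∂_k) / im(∂_{k+1}) we obtain:

  H_0: rank C_0 − rank ∂_1 = 3 − 0 = 3, and there is no ∂_1, so H_0 = Z^3.

(K is a triangulation of a set of 3 points.)

Hence the Betti numbers are b_0 = 3.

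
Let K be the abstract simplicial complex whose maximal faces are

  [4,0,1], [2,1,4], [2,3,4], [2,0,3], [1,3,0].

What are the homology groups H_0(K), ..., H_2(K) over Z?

Take the total order 0 < 1 < 2 < 3 < 4 on the vertex set. Then K (dimension 2) consists of the simplices:

  0-simplices (5): [0], [1], [2], [3], [4]
  1-simplices (10): [0,1], [0,2], [0,3], [0,4], [1,2], [1,3], [1,4], [2,3], [2,4], [3,4]
  2-simplices (5): [0,1,3], [0,1,4], [0,2,3], [1,2,4], [2,3,4]

Hence C_0 ≅ Z^5, C_1 ≅ Z^10, C_2 ≅ Z^5.

Boundary ∂_1: C_1 → C_0 sends each edge [p,q] (with p < q) to q − p.
This gives a 5×10 integer matrix of rank 4; reducing to Smith normal form yields diagonal entries (1,1,1,1).

∂_2: C_2 → C_1 maps a triangle to the signed sum of its edges. For instance
  ∂[0,2,3] = [2,3] − [0,3] + [0,2],
  ∂[0,1,4] = [1,4] − [0,4] + [0,1].
The 10×5 boundary matrix has rank 5 and Smith normal form diag(1,1,1,1,1).

Computing H_k = (kernel of ∂_k) / (image of ∂_{k+1}):

  H_0: rank C_0 − rank ∂_1 = 5 − 4 = 1, and the invariant factors of ∂_1 are all 1, so H_0 ≅ Z.
  H_1: rank ker ∂_1 − rank ∂_2 = (10 − 4) − 5 = 1, and the invariant factors of ∂_2 are all 1, so H_1 ≅ Z.
  H_2: rank ker ∂_2 − rank ∂_3 = (5 − 5) − 0 = 0, and there is no ∂_3, so H_2 ≅ 0.

H_0 ≅ Z,  H_1 ≅ Z,  H_2 = 0.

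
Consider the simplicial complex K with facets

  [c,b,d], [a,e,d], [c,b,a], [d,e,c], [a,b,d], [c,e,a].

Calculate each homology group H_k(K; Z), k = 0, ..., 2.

H_0 ≅ Z,  H_1 = 0,  H_2 ≅ Z.

We work with the vertex ordering a < b < c < d < e. The simplices of K, each written with vertices in increasing order, are:

  0-simplices (5): a, b, c, d, e
  1-simplices (9): ab, ac, ad, ae, bc, bd, cd, ce, de
  2-simplices (6): abc, abd, ace, ade, bcd, cde

so the chain groups are C_0 ≅ Z^5, C_1 ≅ Z^9, C_2 ≅ Z^6.

Boundary ∂_1: C_1 → C_0 is given by ∂[p,q] = [q] − [p].
As a 5×9 matrix over Z this has rank 4, with invariant factors (1,1,1,1).

Boundary ∂_2: C_2 → C_1 sends each 2-simplex [p,q,r] to [q,r] − [p,r] + [p,q]. For instance
  ∂abc = bc − ac + ab,
  ∂ace = ce − ae + ac.
This gives a 9×6 integer matrix of rank 5; reducing to Smith normal form yields diagonal entries (1,1,1,1,1).

From H_k ≅ ker(∂_k) / im(∂_{k+1}) we obtain:

  H_0: rank C_0 − rank ∂_1 = 5 − 4 = 1, and the invariant factors of ∂_1 are all 1, so H_0 = Z.
  H_1: rank ker ∂_1 − rank ∂_2 = (9 − 4) − 5 = 0, and the invariant factors of ∂_2 are all 1, so H_1 = 0.
  H_2: rank ker ∂_2 − rank ∂_3 = (6 − 5) − 0 = 1, and there is no ∂_3, so H_2 = Z.

As a check, the Euler characteristic is 5 − 9 + 6 = 2, which agrees with 1 − 0 + 1 = 2.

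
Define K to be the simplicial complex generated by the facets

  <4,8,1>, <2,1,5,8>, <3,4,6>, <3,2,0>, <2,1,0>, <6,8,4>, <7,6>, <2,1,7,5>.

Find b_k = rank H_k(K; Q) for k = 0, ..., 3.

Take the total order 0 < 1 < 2 < 3 < 4 < 5 < 6 < 7 < 8 on the vertex set. Then K (dimension 3) consists of the simplices:

  0-simplices (9): [0], [1], [2], [3], [4], [5], [6], [7], [8]
  1-simplices (20): [0,1], [0,2], [0,3], [1,2], [1,4], [1,5], [1,7], [1,8], [2,3], [2,5], [2,7], [2,8], [3,4], [3,6], [4,6], [4,8], [5,7], [5,8], [6,7], [6,8]
  2-simplices (12): [0,1,2], [0,2,3], [1,2,5], [1,2,7], [1,2,8], [1,4,8], [1,5,7], [1,5,8], [2,5,7], [2,5,8], [3,4,6], [4,6,8]
  3-simplices (2): [1,2,5,7], [1,2,5,8]

Hence C_0 ≅ Z^9, C_1 ≅ Z^20, C_2 ≅ Z^12, C_3 ≅ Z^2.

Boundary ∂_1: C_1 → C_0 maps an edge to its endpoints' difference, ∂[p,q] = q − p. For instance
  ∂[2,3] = [3] − [2].
As a 9×20 matrix over Z this has rank 8, with invariant factors (1,1,1,1,1,1,1,1).

∂_2: C_2 → C_1 sends each 2-simplex [p,q,r] to [q,r] − [p,r] + [p,q]. For instance
  ∂[1,5,7] = [5,7] − [1,7] + [1,5],
  ∂[1,2,7] = [2,7] − [1,7] + [1,2].
As a 20×12 matrix over Z this has rank 10, with invariant factors (1,1,1,1,1,1,1,1,1,1).

∂_3: C_3 → C_2 sends each 3-simplex σ to the alternating sum Σ_i (−1)^i (σ with its i-th vertex removed). For instance
  ∂[1,2,5,7] = [2,5,7] − [1,5,7] + [1,2,7] − [1,2,5],
  ∂[1,2,5,8] = [2,5,8] − [1,5,8] + [1,2,8] − [1,2,5].
The 12×2 boundary matrix has rank 2 and Smith normal form diag(1,1).

Computing H_k = (kernel of ∂_k) / (image of ∂_{k+1}):

  H_0: rank C_0 − rank ∂_1 = 9 − 8 = 1, and the invariant factors of ∂_1 are all 1, so H_0 = Z.
  H_1: rank ker ∂_1 − rank ∂_2 = (20 − 8) − 10 = 2, and the invariant factors of ∂_2 are all 1, so H_1 = Z^2.
  H_2: rank ker ∂_2 − rank ∂_3 = (12 − 10) − 2 = 0, and the invariant factors of ∂_3 are all 1, so H_2 = 0.
  H_3: rank ker ∂_3 − rank ∂_4 = (2 − 2) − 0 = 0, and there is no ∂_4, so H_3 = 0.

Hence the Betti numbers are b_0 = 1, b_1 = 2, b_2 = 0, b_3 = 0.

b_0 = 1, b_1 = 2, b_2 = 0, b_3 = 0.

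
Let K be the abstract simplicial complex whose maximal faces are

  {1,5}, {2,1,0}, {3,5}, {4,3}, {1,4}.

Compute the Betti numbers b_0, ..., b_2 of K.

We work with the vertex ordering 0 < 1 < 2 < 3 < 4 < 5. The simplices of K, each written with vertices in increasing order, are:

  0-simplices (6): [0], [1], [2], [3], [4], [5]
  1-simplices (7): [0,1], [0,2], [1,2], [1,4], [1,5], [3,4], [3,5]
  2-simplices (1): [0,1,2]

so the chain groups are C_0 ≅ Z^6, C_1 ≅ Z^7, C_2 ≅ Z^1.

The boundary map ∂_1: C_1 → C_0 is given by ∂[p,q] = [q] − [p].
This gives a 6×7 integer matrix of rank 5; reducing to Smith normal form yields diagonal entries (1,1,1,1,1).

Boundary ∂_2: C_2 → C_1 acts by ∂[p,q,r] = [q,r] − [p,r] + [p,q]. For instance
  ∂[0,1,2] = [1,2] − [0,2] + [0,1].
This gives a 7×1 integer matrix of rank 1; reducing to Smith normal form yields diagonal entries (1).

Computing H_k = (kernel of ∂_k) / (image of ∂_{k+1}):

  H_0: rank C_0 − rank ∂_1 = 6 − 5 = 1, and the invariant factors of ∂_1 are all 1, so H_0 ≅ Z.
  H_1: rank ker ∂_1 − rank ∂_2 = (7 − 5) − 1 = 1, and the invariant factors of ∂_2 are all 1, so H_1 ≅ Z.
  H_2: rank ker ∂_2 − rank ∂_3 = (1 − 1) − 0 = 0, and there is no ∂_3, so H_2 ≅ 0.

As a check, the Euler characteristic is 6 − 7 + 1 = 0, which agrees with 1 − 1 + 0 = 0.

Hence the Betti numbers are b_0 = 1, b_1 = 1, b_2 = 0.

b_0 = 1, b_1 = 1, b_2 = 0.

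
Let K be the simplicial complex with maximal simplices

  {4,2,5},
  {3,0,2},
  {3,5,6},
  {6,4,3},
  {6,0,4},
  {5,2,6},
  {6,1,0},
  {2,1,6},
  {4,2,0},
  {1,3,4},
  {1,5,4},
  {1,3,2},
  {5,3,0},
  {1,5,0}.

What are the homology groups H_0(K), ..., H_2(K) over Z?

H_0 = Z,  H_1 = Z^2,  H_2 = Z.

Order the vertices as 0 < 1 < 2 < 3 < 4 < 5 < 6. Listing each simplex with vertices in this order, K has dimension 2 with simplices:

  0-simplices (7): [0], [1], [2], [3], [4], [5], [6]
  1-simplices (21): [0,1], [0,2], [0,3], [0,4], [0,5], [0,6], [1,2], [1,3], [1,4], [1,5], [1,6], [2,3], [2,4], [2,5], [2,6], [3,4], [3,5], [3,6], [4,5], [4,6], [5,6]
  2-simplices (14): [0,1,5], [0,1,6], [0,2,3], [0,2,4], [0,3,5], [0,4,6], [1,2,3], [1,2,6], [1,3,4], [1,4,5], [2,4,5], [2,5,6], [3,4,6], [3,5,6]

giving chain groups C_0 ≅ Z^7, C_1 ≅ Z^21, C_2 ≅ Z^14.

Boundary ∂_1: C_1 → C_0 maps an edge to its endpoints' difference, ∂[p,q] = q − p. For instance
  ∂[1,6] = [6] − [1].
This gives a 7×21 integer matrix of rank 6; reducing to Smith normal form yields diagonal entries (1,1,1,1,1,1).

∂_2: C_2 → C_1 maps a triangle to the signed sum of its edges. For instance
  ∂[0,1,6] = [1,6] − [0,6] + [0,1],
  ∂[0,1,5] = [1,5] − [0,5] + [0,1].
This gives a 21×14 integer matrix of rank 13; reducing to Smith normal form yields diagonal entries (1,1,1,1,1,1,1,1,1,1,1,1,1).

Computing H_k = (kernel of ∂_k) / (image of ∂_{k+1}):

  H_0: rank C_0 − rank ∂_1 = 7 − 6 = 1, and the invariant factors of ∂_1 are all 1, so H_0 ≅ Z.
  H_1: rank ker ∂_1 − rank ∂_2 = (21 − 6) − 13 = 2, and the invariant factors of ∂_2 are all 1, so H_1 ≅ Z^2.
  H_2: rank ker ∂_2 − rank ∂_3 = (14 − 13) − 0 = 1, and there is no ∂_3, so H_2 ≅ Z.

(K is a triangulation of the torus T^2.)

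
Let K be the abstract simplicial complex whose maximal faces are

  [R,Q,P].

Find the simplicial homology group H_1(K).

H_1 ≅ 0.

Order the vertices as P < Q < R. Listing each simplex with vertices in this order, K has dimension 2 with simplices:

  0-simplices (3): P, Q, R
  1-simplices (3): PQ, PR, QR
  2-simplices (1): PQR

Hence C_0 ≅ Z^3, C_1 ≅ Z^3, C_2 ≅ Z^1.

∂_1: C_1 → C_0 maps an edge to its endpoints' difference, ∂[p,q] = q − p.
The 3×3 boundary matrix has rank 2 and Smith normal form diag(1,1).

The boundary map ∂_2: C_2 → C_1 maps a triangle to the signed sum of its edges. For instance
  ∂PQR = QR − PR + PQ.
This gives a 3×1 integer matrix of rank 1; reducing to Smith normal form yields diagonal entries (1).

Computing H_k = (kernel of ∂_k) / (image of ∂_{k+1}):

  H_1: rank ker ∂_1 − rank ∂_2 = (3 − 2) − 1 = 0, and the invariant factors of ∂_2 are all 1, so H_1 = 0.

(K is a triangulation of the 2-simplex.)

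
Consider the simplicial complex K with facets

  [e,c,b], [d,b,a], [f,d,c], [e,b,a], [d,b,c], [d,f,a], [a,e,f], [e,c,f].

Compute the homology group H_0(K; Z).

H_0 = Z.

We work with the vertex ordering a < b < c < d < e < f. The simplices of K, each written with vertices in increasing order, are:

  0-simplices (6): a, b, c, d, e, f
  1-simplices (12): ab, ad, ae, af, bc, bd, be, cd, ce, cf, df, ef
  2-simplices (8): abd, abe, adf, aef, bcd, bce, cdf, cef

so the chain groups are C_0 ≅ Z^6, C_1 ≅ Z^12, C_2 ≅ Z^8.

The boundary map ∂_1: C_1 → C_0 maps an edge to its endpoints' difference, ∂[p,q] = q − p.
This gives a 6×12 integer matrix of rank 5; reducing to Smith normal form yields diagonal entries (1,1,1,1,1).

The boundary map ∂_2: C_2 → C_1 acts by ∂[p,q,r] = [q,r] − [p,r] + [p,q]. For instance
  ∂abe = be − ae + ab,
  ∂bcd = cd − bd + bc.
The resulting 12×8 matrix has rank 7, and its Smith normal form has invariant factors (1,1,1,1,1,1,1).

Now H_k = ker ∂_k / im ∂_{k+1}, so:

  H_0: rank C_0 − rank ∂_1 = 6 − 5 = 1, and the invariant factors of ∂_1 are all 1, so H_0 ≅ Z.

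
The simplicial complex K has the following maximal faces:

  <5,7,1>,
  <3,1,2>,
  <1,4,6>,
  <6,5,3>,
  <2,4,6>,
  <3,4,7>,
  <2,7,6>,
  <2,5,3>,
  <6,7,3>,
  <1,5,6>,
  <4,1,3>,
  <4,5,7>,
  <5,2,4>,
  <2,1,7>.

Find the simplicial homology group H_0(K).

H_0 = Z.

Take the total order 1 < 2 < 3 < 4 < 5 < 6 < 7 on the vertex set. Then K (dimension 2) consists of the simplices:

  0-simplices (7): [1], [2], [3], [4], [5], [6], [7]
  1-simplices (21): [1,2], [1,3], [1,4], [1,5], [1,6], [1,7], [2,3], [2,4], [2,5], [2,6], [2,7], [3,4], [3,5], [3,6], [3,7], [4,5], [4,6], [4,7], [5,6], [5,7], [6,7]
  2-simplices (14): [1,2,3], [1,2,7], [1,3,4], [1,4,6], [1,5,6], [1,5,7], [2,3,5], [2,4,5], [2,4,6], [2,6,7], [3,4,7], [3,5,6], [3,6,7], [4,5,7]

giving chain groups C_0 ≅ Z^7, C_1 ≅ Z^21, C_2 ≅ Z^14.

The boundary map ∂_1: C_1 → C_0 maps an edge to its endpoints' difference, ∂[p,q] = q − p. For instance
  ∂[3,5] = [5] − [3].
The resulting 7×21 matrix has rank 6, and its Smith normal form has invariant factors (1,1,1,1,1,1).

Boundary ∂_2: C_2 → C_1 acts by ∂[p,q,r] = [q,r] − [p,r] + [p,q]. For instance
  ∂[3,4,7] = [4,7] − [3,7] + [3,4],
  ∂[3,5,6] = [5,6] − [3,6] + [3,5].
This gives a 21×14 integer matrix of rank 13; reducing to Smith normal form yields diagonal entries (1,1,1,1,1,1,1,1,1,1,1,1,1).

From H_k ≅ ker(∂_k) / im(∂_{k+1}) we obtain:

  H_0: rank C_0 − rank ∂_1 = 7 − 6 = 1, and the invariant factors of ∂_1 are all 1, so H_0 ≅ Z.

(K is a triangulation of the torus T^2.)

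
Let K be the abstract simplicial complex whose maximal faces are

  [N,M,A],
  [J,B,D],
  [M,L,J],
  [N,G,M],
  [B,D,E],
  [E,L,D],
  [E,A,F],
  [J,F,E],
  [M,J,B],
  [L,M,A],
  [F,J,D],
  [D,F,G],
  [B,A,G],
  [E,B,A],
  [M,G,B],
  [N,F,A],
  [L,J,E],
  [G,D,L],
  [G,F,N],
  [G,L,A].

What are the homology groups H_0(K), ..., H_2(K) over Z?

Take the total order A < B < D < E < F < G < J < L < M < N on the vertex set. Then K (dimension 2) consists of the simplices:

  0-simplices (10): A, B, D, E, F, G, J, L, M, N
  1-simplices (30): AB, AE, AF, AG, AL, AM, AN, BD, BE, BG, BJ, BM, DE, DF, DG, DJ, DL, EF, EJ, EL, FG, FJ, FN, GL, GM, GN, JL, JM, LM, MN
  2-simplices (20): ABE, ABG, AEF, AFN, AGL, ALM, AMN, BDE, BDJ, BGM, BJM, DEL, DFG, DFJ, DGL, EFJ, EJL, FGN, GMN, JLM

giving chain groups C_0 ≅ Z^10, C_1 ≅ Z^30, C_2 ≅ Z^20.

∂_1: C_1 → C_0 is given by ∂[p,q] = [q] − [p].
This gives a 10×30 integer matrix of rank 9; reducing to Smith normal form yields diagonal entries (1,1,1,1,1,1,1,1,1).

∂_2: C_2 → C_1 acts by ∂[p,q,r] = [q,r] − [p,r] + [p,q]. For instance
  ∂BDE = DE − BE + BD,
  ∂FGN = GN − FN + FG.
This gives a 30×20 integer matrix of rank 20; reducing to Smith normal form yields diagonal entries (1,1,1,1,1,1,1,1,1,1,1,1,1,1,1,1,1,1,1,2).

Reading off H_k = ker ∂_k / im ∂_{k+1}:

  H_0: rank C_0 − rank ∂_1 = 10 − 9 = 1, and the invariant factors of ∂_1 are all 1, so H_0 ≅ Z.
  H_1: rank ker ∂_1 − rank ∂_2 = (30 − 9) − 20 = 1, and ∂_2 has invariant factor 2 > 1, so H_1 ≅ Z × Z/2.
  H_2: rank ker ∂_2 − rank ∂_3 = (20 − 20) − 0 = 0, and there is no ∂_3, so H_2 ≅ 0.

As a check, the Euler characteristic is 10 − 30 + 20 = 0, which agrees with 1 − 1 + 0 = 0.

H_0 = Z,  H_1 = Z × Z/2,  H_2 = 0.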